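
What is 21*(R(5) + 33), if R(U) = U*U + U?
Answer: 1323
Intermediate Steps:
R(U) = U + U² (R(U) = U² + U = U + U²)
21*(R(5) + 33) = 21*(5*(1 + 5) + 33) = 21*(5*6 + 33) = 21*(30 + 33) = 21*63 = 1323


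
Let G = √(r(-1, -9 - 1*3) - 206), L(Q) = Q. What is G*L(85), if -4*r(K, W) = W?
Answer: 85*I*√203 ≈ 1211.1*I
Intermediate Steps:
r(K, W) = -W/4
G = I*√203 (G = √(-(-9 - 1*3)/4 - 206) = √(-(-9 - 3)/4 - 206) = √(-¼*(-12) - 206) = √(3 - 206) = √(-203) = I*√203 ≈ 14.248*I)
G*L(85) = (I*√203)*85 = 85*I*√203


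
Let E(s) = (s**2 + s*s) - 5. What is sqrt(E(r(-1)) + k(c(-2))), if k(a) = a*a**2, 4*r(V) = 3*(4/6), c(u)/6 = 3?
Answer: 3*sqrt(2590)/2 ≈ 76.338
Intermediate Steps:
c(u) = 18 (c(u) = 6*3 = 18)
r(V) = 1/2 (r(V) = (3*(4/6))/4 = (3*(4*(1/6)))/4 = (3*(2/3))/4 = (1/4)*2 = 1/2)
E(s) = -5 + 2*s**2 (E(s) = (s**2 + s**2) - 5 = 2*s**2 - 5 = -5 + 2*s**2)
k(a) = a**3
sqrt(E(r(-1)) + k(c(-2))) = sqrt((-5 + 2*(1/2)**2) + 18**3) = sqrt((-5 + 2*(1/4)) + 5832) = sqrt((-5 + 1/2) + 5832) = sqrt(-9/2 + 5832) = sqrt(11655/2) = 3*sqrt(2590)/2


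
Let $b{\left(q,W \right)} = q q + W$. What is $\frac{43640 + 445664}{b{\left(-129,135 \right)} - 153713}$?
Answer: $- \frac{489304}{136937} \approx -3.5732$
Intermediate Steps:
$b{\left(q,W \right)} = W + q^{2}$ ($b{\left(q,W \right)} = q^{2} + W = W + q^{2}$)
$\frac{43640 + 445664}{b{\left(-129,135 \right)} - 153713} = \frac{43640 + 445664}{\left(135 + \left(-129\right)^{2}\right) - 153713} = \frac{489304}{\left(135 + 16641\right) - 153713} = \frac{489304}{16776 - 153713} = \frac{489304}{-136937} = 489304 \left(- \frac{1}{136937}\right) = - \frac{489304}{136937}$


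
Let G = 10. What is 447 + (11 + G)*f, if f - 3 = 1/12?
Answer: 2047/4 ≈ 511.75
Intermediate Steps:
f = 37/12 (f = 3 + 1/12 = 37/12 ≈ 3.0833)
447 + (11 + G)*f = 447 + (11 + 10)*(37/12) = 447 + 21*(37/12) = 447 + 259/4 = 2047/4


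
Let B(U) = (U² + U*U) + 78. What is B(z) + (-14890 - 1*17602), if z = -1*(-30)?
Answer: -30614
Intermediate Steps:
z = 30
B(U) = 78 + 2*U² (B(U) = (U² + U²) + 78 = 2*U² + 78 = 78 + 2*U²)
B(z) + (-14890 - 1*17602) = (78 + 2*30²) + (-14890 - 1*17602) = (78 + 2*900) + (-14890 - 17602) = (78 + 1800) - 32492 = 1878 - 32492 = -30614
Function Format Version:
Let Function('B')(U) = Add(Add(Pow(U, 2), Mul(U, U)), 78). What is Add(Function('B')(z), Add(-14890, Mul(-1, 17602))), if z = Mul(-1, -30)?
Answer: -30614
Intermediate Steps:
z = 30
Function('B')(U) = Add(78, Mul(2, Pow(U, 2))) (Function('B')(U) = Add(Add(Pow(U, 2), Pow(U, 2)), 78) = Add(Mul(2, Pow(U, 2)), 78) = Add(78, Mul(2, Pow(U, 2))))
Add(Function('B')(z), Add(-14890, Mul(-1, 17602))) = Add(Add(78, Mul(2, Pow(30, 2))), Add(-14890, Mul(-1, 17602))) = Add(Add(78, Mul(2, 900)), Add(-14890, -17602)) = Add(Add(78, 1800), -32492) = Add(1878, -32492) = -30614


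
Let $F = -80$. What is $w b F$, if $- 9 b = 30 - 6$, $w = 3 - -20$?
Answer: $\frac{14720}{3} \approx 4906.7$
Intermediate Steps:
$w = 23$ ($w = 3 + 20 = 23$)
$b = - \frac{8}{3}$ ($b = - \frac{30 - 6}{9} = \left(- \frac{1}{9}\right) 24 = - \frac{8}{3} \approx -2.6667$)
$w b F = 23 \left(- \frac{8}{3}\right) \left(-80\right) = \left(- \frac{184}{3}\right) \left(-80\right) = \frac{14720}{3}$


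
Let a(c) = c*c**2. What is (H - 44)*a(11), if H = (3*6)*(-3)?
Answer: -130438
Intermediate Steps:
a(c) = c**3
H = -54 (H = 18*(-3) = -54)
(H - 44)*a(11) = (-54 - 44)*11**3 = -98*1331 = -130438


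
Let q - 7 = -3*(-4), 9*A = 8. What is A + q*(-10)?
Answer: -1702/9 ≈ -189.11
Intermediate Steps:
A = 8/9 (A = (⅑)*8 = 8/9 ≈ 0.88889)
q = 19 (q = 7 - 3*(-4) = 7 + 12 = 19)
A + q*(-10) = 8/9 + 19*(-10) = 8/9 - 190 = -1702/9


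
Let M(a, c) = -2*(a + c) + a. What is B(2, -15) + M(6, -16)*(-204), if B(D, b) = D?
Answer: -5302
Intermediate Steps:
M(a, c) = -a - 2*c (M(a, c) = (-2*a - 2*c) + a = -a - 2*c)
B(2, -15) + M(6, -16)*(-204) = 2 + (-1*6 - 2*(-16))*(-204) = 2 + (-6 + 32)*(-204) = 2 + 26*(-204) = 2 - 5304 = -5302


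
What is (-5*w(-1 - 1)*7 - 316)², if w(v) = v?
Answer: 60516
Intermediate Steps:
(-5*w(-1 - 1)*7 - 316)² = (-5*(-1 - 1)*7 - 316)² = (-5*(-2)*7 - 316)² = (10*7 - 316)² = (70 - 316)² = (-246)² = 60516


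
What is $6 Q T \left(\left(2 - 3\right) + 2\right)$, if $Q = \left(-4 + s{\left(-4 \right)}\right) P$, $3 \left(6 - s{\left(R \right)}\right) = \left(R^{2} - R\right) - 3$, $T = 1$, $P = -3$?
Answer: $66$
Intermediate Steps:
$s{\left(R \right)} = 7 - \frac{R^{2}}{3} + \frac{R}{3}$ ($s{\left(R \right)} = 6 - \frac{\left(R^{2} - R\right) - 3}{3} = 6 - \frac{-3 + R^{2} - R}{3} = 6 + \left(1 - \frac{R^{2}}{3} + \frac{R}{3}\right) = 7 - \frac{R^{2}}{3} + \frac{R}{3}$)
$Q = 11$ ($Q = \left(-4 + \left(7 - \frac{\left(-4\right)^{2}}{3} + \frac{1}{3} \left(-4\right)\right)\right) \left(-3\right) = \left(-4 - - \frac{1}{3}\right) \left(-3\right) = \left(-4 + \frac{1}{3}\right) \left(-3\right) = \left(- \frac{11}{3}\right) \left(-3\right) = 11$)
$6 Q T \left(\left(2 - 3\right) + 2\right) = 6 \cdot 11 \cdot 1 \left(\left(2 - 3\right) + 2\right) = 66 \cdot 1 \left(-1 + 2\right) = 66 \cdot 1 \cdot 1 = 66 \cdot 1 = 66$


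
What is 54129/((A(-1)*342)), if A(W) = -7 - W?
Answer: -18043/684 ≈ -26.379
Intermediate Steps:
54129/((A(-1)*342)) = 54129/(((-7 - 1*(-1))*342)) = 54129/(((-7 + 1)*342)) = 54129/((-6*342)) = 54129/(-2052) = 54129*(-1/2052) = -18043/684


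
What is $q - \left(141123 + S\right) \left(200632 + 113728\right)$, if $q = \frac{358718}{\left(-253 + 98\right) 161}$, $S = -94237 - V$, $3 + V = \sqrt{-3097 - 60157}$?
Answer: $- \frac{367837350186918}{24955} + 314360 i \sqrt{63254} \approx -1.474 \cdot 10^{10} + 7.9063 \cdot 10^{7} i$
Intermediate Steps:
$V = -3 + i \sqrt{63254}$ ($V = -3 + \sqrt{-3097 - 60157} = -3 + \sqrt{-63254} = -3 + i \sqrt{63254} \approx -3.0 + 251.5 i$)
$S = -94234 - i \sqrt{63254}$ ($S = -94237 - \left(-3 + i \sqrt{63254}\right) = -94237 + \left(3 - i \sqrt{63254}\right) = -94234 - i \sqrt{63254} \approx -94234.0 - 251.5 i$)
$q = - \frac{358718}{24955}$ ($q = \frac{358718}{\left(-155\right) 161} = \frac{358718}{-24955} = 358718 \left(- \frac{1}{24955}\right) = - \frac{358718}{24955} \approx -14.375$)
$q - \left(141123 + S\right) \left(200632 + 113728\right) = - \frac{358718}{24955} - \left(141123 - \left(94234 + i \sqrt{63254}\right)\right) \left(200632 + 113728\right) = - \frac{358718}{24955} - \left(46889 - i \sqrt{63254}\right) 314360 = - \frac{358718}{24955} - \left(14740026040 - 314360 i \sqrt{63254}\right) = - \frac{367837350186918}{24955} + 314360 i \sqrt{63254}$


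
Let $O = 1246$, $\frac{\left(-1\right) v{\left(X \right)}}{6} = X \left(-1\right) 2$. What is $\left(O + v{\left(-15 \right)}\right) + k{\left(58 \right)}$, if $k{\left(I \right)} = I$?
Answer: $1124$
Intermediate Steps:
$v{\left(X \right)} = 12 X$ ($v{\left(X \right)} = - 6 X \left(-1\right) 2 = - 6 - X 2 = - 6 \left(- 2 X\right) = 12 X$)
$\left(O + v{\left(-15 \right)}\right) + k{\left(58 \right)} = \left(1246 + 12 \left(-15\right)\right) + 58 = \left(1246 - 180\right) + 58 = 1066 + 58 = 1124$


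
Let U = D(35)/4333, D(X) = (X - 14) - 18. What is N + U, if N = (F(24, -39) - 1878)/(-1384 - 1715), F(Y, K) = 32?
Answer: 8008015/13427967 ≈ 0.59637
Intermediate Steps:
D(X) = -32 + X (D(X) = (-14 + X) - 18 = -32 + X)
N = 1846/3099 (N = (32 - 1878)/(-1384 - 1715) = -1846/(-3099) = -1846*(-1/3099) = 1846/3099 ≈ 0.59568)
U = 3/4333 (U = (-32 + 35)/4333 = 3*(1/4333) = 3/4333 ≈ 0.00069236)
N + U = 1846/3099 + 3/4333 = 8008015/13427967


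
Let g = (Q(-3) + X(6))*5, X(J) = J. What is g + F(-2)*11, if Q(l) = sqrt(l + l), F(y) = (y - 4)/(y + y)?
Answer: 93/2 + 5*I*sqrt(6) ≈ 46.5 + 12.247*I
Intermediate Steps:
F(y) = (-4 + y)/(2*y) (F(y) = (-4 + y)/((2*y)) = (-4 + y)*(1/(2*y)) = (-4 + y)/(2*y))
Q(l) = sqrt(2)*sqrt(l) (Q(l) = sqrt(2*l) = sqrt(2)*sqrt(l))
g = 30 + 5*I*sqrt(6) (g = (sqrt(2)*sqrt(-3) + 6)*5 = (sqrt(2)*(I*sqrt(3)) + 6)*5 = (I*sqrt(6) + 6)*5 = (6 + I*sqrt(6))*5 = 30 + 5*I*sqrt(6) ≈ 30.0 + 12.247*I)
g + F(-2)*11 = (30 + 5*I*sqrt(6)) + ((1/2)*(-4 - 2)/(-2))*11 = (30 + 5*I*sqrt(6)) + ((1/2)*(-1/2)*(-6))*11 = (30 + 5*I*sqrt(6)) + (3/2)*11 = (30 + 5*I*sqrt(6)) + 33/2 = 93/2 + 5*I*sqrt(6)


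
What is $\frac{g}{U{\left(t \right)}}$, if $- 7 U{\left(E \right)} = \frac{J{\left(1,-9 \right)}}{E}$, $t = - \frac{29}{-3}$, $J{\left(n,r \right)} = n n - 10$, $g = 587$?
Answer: $\frac{119161}{27} \approx 4413.4$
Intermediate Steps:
$J{\left(n,r \right)} = -10 + n^{2}$ ($J{\left(n,r \right)} = n^{2} - 10 = -10 + n^{2}$)
$t = \frac{29}{3}$ ($t = \left(-29\right) \left(- \frac{1}{3}\right) = \frac{29}{3} \approx 9.6667$)
$U{\left(E \right)} = \frac{9}{7 E}$ ($U{\left(E \right)} = - \frac{\left(-10 + 1^{2}\right) \frac{1}{E}}{7} = - \frac{\left(-10 + 1\right) \frac{1}{E}}{7} = - \frac{\left(-9\right) \frac{1}{E}}{7} = \frac{9}{7 E}$)
$\frac{g}{U{\left(t \right)}} = \frac{587}{\frac{9}{7} \frac{1}{\frac{29}{3}}} = \frac{587}{\frac{9}{7} \cdot \frac{3}{29}} = \frac{587}{\frac{27}{203}} = 587 \cdot \frac{203}{27} = \frac{119161}{27}$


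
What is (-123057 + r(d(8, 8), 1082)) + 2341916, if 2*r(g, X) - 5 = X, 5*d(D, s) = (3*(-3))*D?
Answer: 4438805/2 ≈ 2.2194e+6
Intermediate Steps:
d(D, s) = -9*D/5 (d(D, s) = ((3*(-3))*D)/5 = (-9*D)/5 = -9*D/5)
r(g, X) = 5/2 + X/2
(-123057 + r(d(8, 8), 1082)) + 2341916 = (-123057 + (5/2 + (1/2)*1082)) + 2341916 = (-123057 + (5/2 + 541)) + 2341916 = (-123057 + 1087/2) + 2341916 = -245027/2 + 2341916 = 4438805/2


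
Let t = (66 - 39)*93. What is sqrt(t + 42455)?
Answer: sqrt(44966) ≈ 212.05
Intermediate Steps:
t = 2511 (t = 27*93 = 2511)
sqrt(t + 42455) = sqrt(2511 + 42455) = sqrt(44966)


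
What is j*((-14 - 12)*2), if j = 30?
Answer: -1560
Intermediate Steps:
j*((-14 - 12)*2) = 30*((-14 - 12)*2) = 30*(-26*2) = 30*(-52) = -1560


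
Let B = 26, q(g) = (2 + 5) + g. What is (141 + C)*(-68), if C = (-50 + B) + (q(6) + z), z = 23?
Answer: -10404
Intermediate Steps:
q(g) = 7 + g
C = 12 (C = (-50 + 26) + ((7 + 6) + 23) = -24 + (13 + 23) = -24 + 36 = 12)
(141 + C)*(-68) = (141 + 12)*(-68) = 153*(-68) = -10404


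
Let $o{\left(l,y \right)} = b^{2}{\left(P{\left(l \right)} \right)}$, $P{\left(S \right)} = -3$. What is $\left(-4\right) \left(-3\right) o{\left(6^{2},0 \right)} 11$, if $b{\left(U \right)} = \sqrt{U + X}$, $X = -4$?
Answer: $-924$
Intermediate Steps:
$b{\left(U \right)} = \sqrt{-4 + U}$ ($b{\left(U \right)} = \sqrt{U - 4} = \sqrt{-4 + U}$)
$o{\left(l,y \right)} = -7$ ($o{\left(l,y \right)} = \left(\sqrt{-4 - 3}\right)^{2} = \left(\sqrt{-7}\right)^{2} = \left(i \sqrt{7}\right)^{2} = -7$)
$\left(-4\right) \left(-3\right) o{\left(6^{2},0 \right)} 11 = \left(-4\right) \left(-3\right) \left(-7\right) 11 = 12 \left(-7\right) 11 = \left(-84\right) 11 = -924$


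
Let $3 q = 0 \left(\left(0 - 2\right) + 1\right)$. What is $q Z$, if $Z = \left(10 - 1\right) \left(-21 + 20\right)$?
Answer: $0$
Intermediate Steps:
$Z = -9$ ($Z = 9 \left(-1\right) = -9$)
$q = 0$ ($q = \frac{0 \left(\left(0 - 2\right) + 1\right)}{3} = \frac{0 \left(-2 + 1\right)}{3} = \frac{0 \left(-1\right)}{3} = \frac{1}{3} \cdot 0 = 0$)
$q Z = 0 \left(-9\right) = 0$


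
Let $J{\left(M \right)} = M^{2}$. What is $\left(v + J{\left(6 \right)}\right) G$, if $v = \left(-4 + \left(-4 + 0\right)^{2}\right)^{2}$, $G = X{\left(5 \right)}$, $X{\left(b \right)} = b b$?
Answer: $4500$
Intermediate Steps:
$X{\left(b \right)} = b^{2}$
$G = 25$ ($G = 5^{2} = 25$)
$v = 144$ ($v = \left(-4 + \left(-4\right)^{2}\right)^{2} = \left(-4 + 16\right)^{2} = 12^{2} = 144$)
$\left(v + J{\left(6 \right)}\right) G = \left(144 + 6^{2}\right) 25 = \left(144 + 36\right) 25 = 180 \cdot 25 = 4500$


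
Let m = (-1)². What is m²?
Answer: 1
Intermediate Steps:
m = 1
m² = 1² = 1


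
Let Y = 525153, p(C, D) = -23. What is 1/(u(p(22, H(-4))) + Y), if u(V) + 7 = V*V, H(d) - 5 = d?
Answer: 1/525675 ≈ 1.9023e-6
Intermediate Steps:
H(d) = 5 + d
u(V) = -7 + V² (u(V) = -7 + V*V = -7 + V²)
1/(u(p(22, H(-4))) + Y) = 1/((-7 + (-23)²) + 525153) = 1/((-7 + 529) + 525153) = 1/(522 + 525153) = 1/525675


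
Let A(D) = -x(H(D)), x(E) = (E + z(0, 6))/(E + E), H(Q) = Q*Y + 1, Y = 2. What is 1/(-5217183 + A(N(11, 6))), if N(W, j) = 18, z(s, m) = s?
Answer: -2/10434367 ≈ -1.9167e-7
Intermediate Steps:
H(Q) = 1 + 2*Q (H(Q) = Q*2 + 1 = 2*Q + 1 = 1 + 2*Q)
x(E) = 1/2 (x(E) = (E + 0)/(E + E) = E/((2*E)) = E*(1/(2*E)) = 1/2)
A(D) = -1/2 (A(D) = -1*1/2 = -1/2)
1/(-5217183 + A(N(11, 6))) = 1/(-5217183 - 1/2) = 1/(-10434367/2) = -2/10434367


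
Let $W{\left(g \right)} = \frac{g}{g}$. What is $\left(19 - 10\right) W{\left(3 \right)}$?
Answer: $9$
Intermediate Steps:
$W{\left(g \right)} = 1$
$\left(19 - 10\right) W{\left(3 \right)} = \left(19 - 10\right) 1 = 9 \cdot 1 = 9$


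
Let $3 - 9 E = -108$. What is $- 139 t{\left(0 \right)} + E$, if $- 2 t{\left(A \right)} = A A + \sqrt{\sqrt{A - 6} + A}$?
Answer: $\frac{37}{3} + \frac{139 \sqrt[4]{6} \sqrt{i}}{2} \approx 89.248 + 76.914 i$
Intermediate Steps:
$E = \frac{37}{3}$ ($E = \frac{1}{3} - -12 = \frac{1}{3} + 12 = \frac{37}{3} \approx 12.333$)
$t{\left(A \right)} = - \frac{A^{2}}{2} - \frac{\sqrt{A + \sqrt{-6 + A}}}{2}$ ($t{\left(A \right)} = - \frac{A A + \sqrt{\sqrt{A - 6} + A}}{2} = - \frac{A^{2} + \sqrt{\sqrt{-6 + A} + A}}{2} = - \frac{A^{2} + \sqrt{A + \sqrt{-6 + A}}}{2} = - \frac{A^{2}}{2} - \frac{\sqrt{A + \sqrt{-6 + A}}}{2}$)
$- 139 t{\left(0 \right)} + E = - 139 \left(- \frac{0^{2}}{2} - \frac{\sqrt{0 + \sqrt{-6 + 0}}}{2}\right) + \frac{37}{3} = - 139 \left(\left(- \frac{1}{2}\right) 0 - \frac{\sqrt{0 + \sqrt{-6}}}{2}\right) + \frac{37}{3} = - 139 \left(0 - \frac{\sqrt{0 + i \sqrt{6}}}{2}\right) + \frac{37}{3} = - 139 \left(0 - \frac{\sqrt{i \sqrt{6}}}{2}\right) + \frac{37}{3} = - 139 \left(0 - \frac{\sqrt[4]{6} \sqrt{i}}{2}\right) + \frac{37}{3} = - 139 \left(- \frac{\sqrt[4]{6} \sqrt{i}}{2}\right) + \frac{37}{3} = \frac{139 \sqrt[4]{6} \sqrt{i}}{2} + \frac{37}{3} = \frac{37}{3} + \frac{139 \sqrt[4]{6} \sqrt{i}}{2}$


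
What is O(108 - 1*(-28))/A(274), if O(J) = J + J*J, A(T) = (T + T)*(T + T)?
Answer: 17/274 ≈ 0.062044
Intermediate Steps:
A(T) = 4*T² (A(T) = (2*T)*(2*T) = 4*T²)
O(J) = J + J²
O(108 - 1*(-28))/A(274) = ((108 - 1*(-28))*(1 + (108 - 1*(-28))))/((4*274²)) = ((108 + 28)*(1 + (108 + 28)))/((4*75076)) = (136*(1 + 136))/300304 = (136*137)*(1/300304) = 18632*(1/300304) = 17/274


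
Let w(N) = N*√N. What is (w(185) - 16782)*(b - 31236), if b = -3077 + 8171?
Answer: 438715044 - 4836270*√185 ≈ 3.7293e+8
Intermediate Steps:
b = 5094
w(N) = N^(3/2)
(w(185) - 16782)*(b - 31236) = (185^(3/2) - 16782)*(5094 - 31236) = (185*√185 - 16782)*(-26142) = (-16782 + 185*√185)*(-26142) = 438715044 - 4836270*√185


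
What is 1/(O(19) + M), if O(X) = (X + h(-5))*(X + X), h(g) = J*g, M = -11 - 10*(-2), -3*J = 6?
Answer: 1/1111 ≈ 0.00090009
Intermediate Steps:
J = -2 (J = -1/3*6 = -2)
M = 9 (M = -11 + 20 = 9)
h(g) = -2*g
O(X) = 2*X*(10 + X) (O(X) = (X - 2*(-5))*(X + X) = (X + 10)*(2*X) = (10 + X)*(2*X) = 2*X*(10 + X))
1/(O(19) + M) = 1/(2*19*(10 + 19) + 9) = 1/(2*19*29 + 9) = 1/(1102 + 9) = 1/1111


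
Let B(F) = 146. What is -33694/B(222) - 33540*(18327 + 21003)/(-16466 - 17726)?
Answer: 11965040747/312002 ≈ 38349.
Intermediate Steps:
-33694/B(222) - 33540*(18327 + 21003)/(-16466 - 17726) = -33694/146 - 33540*(18327 + 21003)/(-16466 - 17726) = -33694*1/146 - 33540/((-34192/39330)) = -16847/73 - 33540/((-34192*1/39330)) = -16847/73 - 33540/(-17096/19665) = -16847/73 - 33540*(-19665/17096) = -16847/73 + 164891025/4274 = 11965040747/312002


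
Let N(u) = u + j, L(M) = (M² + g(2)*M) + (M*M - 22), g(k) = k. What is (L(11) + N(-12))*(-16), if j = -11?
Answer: -3504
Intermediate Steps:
L(M) = -22 + 2*M + 2*M² (L(M) = (M² + 2*M) + (M*M - 22) = (M² + 2*M) + (M² - 22) = (M² + 2*M) + (-22 + M²) = -22 + 2*M + 2*M²)
N(u) = -11 + u (N(u) = u - 11 = -11 + u)
(L(11) + N(-12))*(-16) = ((-22 + 2*11 + 2*11²) + (-11 - 12))*(-16) = ((-22 + 22 + 2*121) - 23)*(-16) = ((-22 + 22 + 242) - 23)*(-16) = (242 - 23)*(-16) = 219*(-16) = -3504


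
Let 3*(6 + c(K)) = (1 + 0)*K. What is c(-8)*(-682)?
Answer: 17732/3 ≈ 5910.7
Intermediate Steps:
c(K) = -6 + K/3 (c(K) = -6 + ((1 + 0)*K)/3 = -6 + (1*K)/3 = -6 + K/3)
c(-8)*(-682) = (-6 + (1/3)*(-8))*(-682) = (-6 - 8/3)*(-682) = -26/3*(-682) = 17732/3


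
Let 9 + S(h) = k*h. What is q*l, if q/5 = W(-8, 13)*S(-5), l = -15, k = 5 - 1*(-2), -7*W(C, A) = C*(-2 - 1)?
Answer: -79200/7 ≈ -11314.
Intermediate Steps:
W(C, A) = 3*C/7 (W(C, A) = -C*(-2 - 1)/7 = -C*(-3)/7 = -(-3)*C/7 = 3*C/7)
k = 7 (k = 5 + 2 = 7)
S(h) = -9 + 7*h
q = 5280/7 (q = 5*(((3/7)*(-8))*(-9 + 7*(-5))) = 5*(-24*(-9 - 35)/7) = 5*(-24/7*(-44)) = 5*(1056/7) = 5280/7 ≈ 754.29)
q*l = (5280/7)*(-15) = -79200/7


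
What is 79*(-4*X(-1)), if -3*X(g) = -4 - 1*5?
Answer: -948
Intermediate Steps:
X(g) = 3 (X(g) = -(-4 - 1*5)/3 = -(-4 - 5)/3 = -1/3*(-9) = 3)
79*(-4*X(-1)) = 79*(-4*3) = 79*(-12) = -948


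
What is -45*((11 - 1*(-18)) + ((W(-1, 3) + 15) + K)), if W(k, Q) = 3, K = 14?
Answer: -2745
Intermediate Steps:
-45*((11 - 1*(-18)) + ((W(-1, 3) + 15) + K)) = -45*((11 - 1*(-18)) + ((3 + 15) + 14)) = -45*((11 + 18) + (18 + 14)) = -45*(29 + 32) = -45*61 = -2745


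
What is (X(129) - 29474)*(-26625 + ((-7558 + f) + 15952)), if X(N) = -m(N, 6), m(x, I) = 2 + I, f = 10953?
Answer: 214569996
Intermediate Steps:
X(N) = -8 (X(N) = -(2 + 6) = -1*8 = -8)
(X(129) - 29474)*(-26625 + ((-7558 + f) + 15952)) = (-8 - 29474)*(-26625 + ((-7558 + 10953) + 15952)) = -29482*(-26625 + (3395 + 15952)) = -29482*(-26625 + 19347) = -29482*(-7278) = 214569996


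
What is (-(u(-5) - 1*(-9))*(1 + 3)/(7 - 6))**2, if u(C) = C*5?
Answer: 4096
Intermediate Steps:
u(C) = 5*C
(-(u(-5) - 1*(-9))*(1 + 3)/(7 - 6))**2 = (-(5*(-5) - 1*(-9))*(1 + 3)/(7 - 6))**2 = (-(-25 + 9)*4/1)**2 = (-(-16)*4*1)**2 = (-(-16)*4)**2 = (-1*(-64))**2 = 64**2 = 4096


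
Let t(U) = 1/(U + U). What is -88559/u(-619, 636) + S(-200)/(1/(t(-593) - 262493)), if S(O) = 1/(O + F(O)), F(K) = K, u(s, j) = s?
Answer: 234717426281/293653600 ≈ 799.30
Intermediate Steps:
t(U) = 1/(2*U)
S(O) = 1/(2*O) (S(O) = 1/(O + O) = 1/(2*O))
-88559/u(-619, 636) + S(-200)/(1/(t(-593) - 262493)) = -88559/(-619) + ((1/2)/(-200))/(1/((1/2)/(-593) - 262493)) = -88559*(-1/619) + ((1/2)*(-1/200))/(1/((1/2)*(-1/593) - 262493)) = 88559/619 - 1/(400*(1/(-1/1186 - 262493))) = 88559/619 - 1/(400*(1/(-311316699/1186))) = 88559/619 - 1/(400*(-1186/311316699)) = 88559/619 - 1/400*(-311316699/1186) = 88559/619 + 311316699/474400 = 234717426281/293653600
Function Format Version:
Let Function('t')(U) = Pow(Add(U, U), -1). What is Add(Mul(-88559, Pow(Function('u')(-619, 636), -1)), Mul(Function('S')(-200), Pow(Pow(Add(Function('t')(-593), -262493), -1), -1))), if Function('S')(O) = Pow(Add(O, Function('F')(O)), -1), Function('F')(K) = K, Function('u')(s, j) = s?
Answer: Rational(234717426281, 293653600) ≈ 799.30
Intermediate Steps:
Function('t')(U) = Mul(Rational(1, 2), Pow(U, -1)) (Function('t')(U) = Pow(Mul(2, U), -1) = Mul(Rational(1, 2), Pow(U, -1)))
Function('S')(O) = Mul(Rational(1, 2), Pow(O, -1)) (Function('S')(O) = Pow(Add(O, O), -1) = Pow(Mul(2, O), -1) = Mul(Rational(1, 2), Pow(O, -1)))
Add(Mul(-88559, Pow(Function('u')(-619, 636), -1)), Mul(Function('S')(-200), Pow(Pow(Add(Function('t')(-593), -262493), -1), -1))) = Add(Mul(-88559, Pow(-619, -1)), Mul(Mul(Rational(1, 2), Pow(-200, -1)), Pow(Pow(Add(Mul(Rational(1, 2), Pow(-593, -1)), -262493), -1), -1))) = Add(Mul(-88559, Rational(-1, 619)), Mul(Mul(Rational(1, 2), Rational(-1, 200)), Pow(Pow(Add(Mul(Rational(1, 2), Rational(-1, 593)), -262493), -1), -1))) = Add(Rational(88559, 619), Mul(Rational(-1, 400), Pow(Pow(Add(Rational(-1, 1186), -262493), -1), -1))) = Add(Rational(88559, 619), Mul(Rational(-1, 400), Pow(Pow(Rational(-311316699, 1186), -1), -1))) = Add(Rational(88559, 619), Mul(Rational(-1, 400), Pow(Rational(-1186, 311316699), -1))) = Add(Rational(88559, 619), Mul(Rational(-1, 400), Rational(-311316699, 1186))) = Add(Rational(88559, 619), Rational(311316699, 474400)) = Rational(234717426281, 293653600)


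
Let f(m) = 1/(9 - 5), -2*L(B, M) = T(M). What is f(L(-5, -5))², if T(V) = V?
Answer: 1/16 ≈ 0.062500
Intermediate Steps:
L(B, M) = -M/2
f(m) = ¼ (f(m) = 1/4 = ¼)
f(L(-5, -5))² = (¼)² = 1/16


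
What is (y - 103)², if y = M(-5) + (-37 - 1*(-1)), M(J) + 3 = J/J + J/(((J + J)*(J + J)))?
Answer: 7958041/400 ≈ 19895.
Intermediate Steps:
M(J) = -2 + 1/(4*J) (M(J) = -3 + (J/J + J/(((J + J)*(J + J)))) = -3 + (1 + J/(((2*J)*(2*J)))) = -3 + (1 + J/((4*J²))) = -3 + (1 + J*(1/(4*J²))) = -3 + (1 + 1/(4*J)) = -2 + 1/(4*J))
y = -761/20 (y = (-2 + (¼)/(-5)) + (-37 - 1*(-1)) = (-2 + (¼)*(-⅕)) + (-37 + 1) = (-2 - 1/20) - 36 = -41/20 - 36 = -761/20 ≈ -38.050)
(y - 103)² = (-761/20 - 103)² = (-2821/20)² = 7958041/400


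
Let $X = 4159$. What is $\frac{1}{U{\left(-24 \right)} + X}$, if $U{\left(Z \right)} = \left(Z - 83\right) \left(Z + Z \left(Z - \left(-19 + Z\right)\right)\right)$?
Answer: $\frac{1}{55519} \approx 1.8012 \cdot 10^{-5}$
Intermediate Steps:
$U{\left(Z \right)} = 20 Z \left(-83 + Z\right)$ ($U{\left(Z \right)} = \left(-83 + Z\right) \left(Z + Z 19\right) = \left(-83 + Z\right) \left(Z + 19 Z\right) = \left(-83 + Z\right) 20 Z = 20 Z \left(-83 + Z\right)$)
$\frac{1}{U{\left(-24 \right)} + X} = \frac{1}{20 \left(-24\right) \left(-83 - 24\right) + 4159} = \frac{1}{20 \left(-24\right) \left(-107\right) + 4159} = \frac{1}{51360 + 4159} = \frac{1}{55519}$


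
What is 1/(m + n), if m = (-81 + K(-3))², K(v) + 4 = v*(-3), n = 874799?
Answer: 1/880575 ≈ 1.1356e-6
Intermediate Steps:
K(v) = -4 - 3*v (K(v) = -4 + v*(-3) = -4 - 3*v)
m = 5776 (m = (-81 + (-4 - 3*(-3)))² = (-81 + (-4 + 9))² = (-81 + 5)² = (-76)² = 5776)
1/(m + n) = 1/(5776 + 874799) = 1/880575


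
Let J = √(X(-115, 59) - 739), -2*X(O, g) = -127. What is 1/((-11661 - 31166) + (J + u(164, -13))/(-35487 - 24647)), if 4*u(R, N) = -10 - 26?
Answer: -309733253240812/13264945990187798313 + 60134*I*√2702/13264945990187798313 ≈ -2.335e-5 + 2.3564e-13*I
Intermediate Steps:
X(O, g) = 127/2 (X(O, g) = -½*(-127) = 127/2)
u(R, N) = -9 (u(R, N) = (-10 - 26)/4 = (¼)*(-36) = -9)
J = I*√2702/2 (J = √(127/2 - 739) = √(-1351/2) = I*√2702/2 ≈ 25.99*I)
1/((-11661 - 31166) + (J + u(164, -13))/(-35487 - 24647)) = 1/((-11661 - 31166) + (I*√2702/2 - 9)/(-35487 - 24647)) = 1/(-42827 + (-9 + I*√2702/2)/(-60134)) = 1/(-42827 + (-9 + I*√2702/2)*(-1/60134)) = 1/(-42827 + (9/60134 - I*√2702/120268)) = 1/(-2575358809/60134 - I*√2702/120268)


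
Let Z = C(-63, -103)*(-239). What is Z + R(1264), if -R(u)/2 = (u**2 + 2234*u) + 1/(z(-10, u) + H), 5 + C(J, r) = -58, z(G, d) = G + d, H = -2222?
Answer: -4272697307/484 ≈ -8.8279e+6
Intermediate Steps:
C(J, r) = -63 (C(J, r) = -5 - 58 = -63)
Z = 15057 (Z = -63*(-239) = 15057)
R(u) = -4468*u - 2*u**2 - 2/(-2232 + u) (R(u) = -2*((u**2 + 2234*u) + 1/((-10 + u) - 2222)) = -2*((u**2 + 2234*u) + 1/(-2232 + u)) = -2*(u**2 + 1/(-2232 + u) + 2234*u) = -4468*u - 2*u**2 - 2/(-2232 + u))
Z + R(1264) = 15057 + 2*(-1 - 1*1264**3 - 2*1264**2 + 4986288*1264)/(-2232 + 1264) = 15057 + 2*(-1 - 1*2019487744 - 2*1597696 + 6302668032)/(-968) = 15057 + 2*(-1/968)*(-1 - 2019487744 - 3195392 + 6302668032) = 15057 + 2*(-1/968)*4279984895 = 15057 - 4279984895/484 = -4272697307/484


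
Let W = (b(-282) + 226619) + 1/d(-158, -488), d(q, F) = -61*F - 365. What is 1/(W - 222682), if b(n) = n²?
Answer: 29403/2454003784 ≈ 1.1982e-5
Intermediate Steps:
d(q, F) = -365 - 61*F
W = 9001522630/29403 (W = ((-282)² + 226619) + 1/(-365 - 61*(-488)) = (79524 + 226619) + 1/(-365 + 29768) = 306143 + 1/29403 = 9001522630/29403 ≈ 3.0614e+5)
1/(W - 222682) = 1/(9001522630/29403 - 222682) = 1/(2454003784/29403) = 29403/2454003784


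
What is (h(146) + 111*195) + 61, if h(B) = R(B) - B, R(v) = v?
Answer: 21706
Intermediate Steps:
h(B) = 0 (h(B) = B - B = 0)
(h(146) + 111*195) + 61 = (0 + 111*195) + 61 = (0 + 21645) + 61 = 21645 + 61 = 21706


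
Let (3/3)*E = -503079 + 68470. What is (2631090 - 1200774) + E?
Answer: 995707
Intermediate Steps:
E = -434609 (E = -503079 + 68470 = -434609)
(2631090 - 1200774) + E = (2631090 - 1200774) - 434609 = 1430316 - 434609 = 995707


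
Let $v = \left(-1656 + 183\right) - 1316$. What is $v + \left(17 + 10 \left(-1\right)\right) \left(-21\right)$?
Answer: $-2936$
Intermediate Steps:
$v = -2789$ ($v = -1473 - 1316 = -2789$)
$v + \left(17 + 10 \left(-1\right)\right) \left(-21\right) = -2789 + \left(17 + 10 \left(-1\right)\right) \left(-21\right) = -2789 + \left(17 - 10\right) \left(-21\right) = -2789 + 7 \left(-21\right) = -2789 - 147 = -2936$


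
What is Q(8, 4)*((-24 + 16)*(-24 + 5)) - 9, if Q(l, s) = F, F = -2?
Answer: -313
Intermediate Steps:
Q(l, s) = -2
Q(8, 4)*((-24 + 16)*(-24 + 5)) - 9 = -2*(-24 + 16)*(-24 + 5) - 9 = -(-16)*(-19) - 9 = -2*152 - 9 = -304 - 9 = -313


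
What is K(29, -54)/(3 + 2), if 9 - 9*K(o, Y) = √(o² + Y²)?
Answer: ⅕ - 17*√13/45 ≈ -1.1621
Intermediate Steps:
K(o, Y) = 1 - √(Y² + o²)/9 (K(o, Y) = 1 - √(o² + Y²)/9 = 1 - √(Y² + o²)/9)
K(29, -54)/(3 + 2) = (1 - √((-54)² + 29²)/9)/(3 + 2) = (1 - √(2916 + 841)/9)/5 = (1 - 17*√13/9)/5 = ⅕ - 17*√13/45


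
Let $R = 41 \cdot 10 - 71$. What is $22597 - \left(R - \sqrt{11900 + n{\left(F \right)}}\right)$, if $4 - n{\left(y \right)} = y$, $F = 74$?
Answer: $22258 + 13 \sqrt{70} \approx 22367.0$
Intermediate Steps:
$n{\left(y \right)} = 4 - y$
$R = 339$ ($R = 410 - 71 = 339$)
$22597 - \left(R - \sqrt{11900 + n{\left(F \right)}}\right) = 22597 + \left(\sqrt{11900 + \left(4 - 74\right)} - 339\right) = 22597 - \left(339 - \sqrt{11900 + \left(4 - 74\right)}\right) = 22597 - \left(339 - \sqrt{11900 - 70}\right) = 22597 - \left(339 - \sqrt{11830}\right) = 22597 - \left(339 - 13 \sqrt{70}\right) = 22258 + 13 \sqrt{70}$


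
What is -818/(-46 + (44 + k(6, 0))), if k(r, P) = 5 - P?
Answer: -818/3 ≈ -272.67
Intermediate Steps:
-818/(-46 + (44 + k(6, 0))) = -818/(-46 + (44 + (5 - 1*0))) = -818/(-46 + (44 + (5 + 0))) = -818/(-46 + (44 + 5)) = -818/(-46 + 49) = -818/3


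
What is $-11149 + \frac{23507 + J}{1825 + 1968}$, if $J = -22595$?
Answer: $- \frac{42287245}{3793} \approx -11149.0$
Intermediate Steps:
$-11149 + \frac{23507 + J}{1825 + 1968} = -11149 + \frac{23507 - 22595}{1825 + 1968} = -11149 + \frac{912}{3793} = - \frac{42287245}{3793}$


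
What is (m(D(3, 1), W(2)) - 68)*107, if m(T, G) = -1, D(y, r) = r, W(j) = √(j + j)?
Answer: -7383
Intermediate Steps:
W(j) = √2*√j (W(j) = √(2*j) = √2*√j)
(m(D(3, 1), W(2)) - 68)*107 = (-1 - 68)*107 = -69*107 = -7383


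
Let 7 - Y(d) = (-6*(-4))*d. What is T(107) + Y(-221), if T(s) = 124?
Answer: 5435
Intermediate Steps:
Y(d) = 7 - 24*d (Y(d) = 7 - (-6*(-4))*d = 7 - 24*d)
T(107) + Y(-221) = 124 + (7 - 24*(-221)) = 124 + (7 + 5304) = 124 + 5311 = 5435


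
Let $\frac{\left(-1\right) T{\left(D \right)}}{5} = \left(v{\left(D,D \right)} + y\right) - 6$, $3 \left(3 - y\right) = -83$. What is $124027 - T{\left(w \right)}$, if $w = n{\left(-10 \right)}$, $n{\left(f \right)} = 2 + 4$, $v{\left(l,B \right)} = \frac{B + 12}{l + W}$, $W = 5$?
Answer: $\frac{4097231}{33} \approx 1.2416 \cdot 10^{5}$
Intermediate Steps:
$v{\left(l,B \right)} = \frac{12 + B}{5 + l}$ ($v{\left(l,B \right)} = \frac{B + 12}{l + 5} = \frac{12 + B}{5 + l}$)
$y = \frac{92}{3}$ ($y = 3 - - \frac{83}{3} = 3 + \frac{83}{3} = \frac{92}{3} \approx 30.667$)
$n{\left(f \right)} = 6$
$w = 6$
$T{\left(D \right)} = - \frac{370}{3} - \frac{5 \left(12 + D\right)}{5 + D}$ ($T{\left(D \right)} = - 5 \left(\left(\frac{12 + D}{5 + D} + \frac{92}{3}\right) - 6\right) = - 5 \left(\left(\frac{92}{3} + \frac{12 + D}{5 + D}\right) - 6\right) = - 5 \left(\frac{74}{3} + \frac{12 + D}{5 + D}\right) = - \frac{370}{3} - \frac{5 \left(12 + D\right)}{5 + D}$)
$124027 - T{\left(w \right)} = 124027 - \frac{35 \left(-58 - 66\right)}{3 \left(5 + 6\right)} = 124027 - \frac{35 \left(-58 - 66\right)}{3 \cdot 11} = 124027 - \frac{35}{3} \cdot \frac{1}{11} \left(-124\right) = 124027 - - \frac{4340}{33} = 124027 + \frac{4340}{33} = \frac{4097231}{33}$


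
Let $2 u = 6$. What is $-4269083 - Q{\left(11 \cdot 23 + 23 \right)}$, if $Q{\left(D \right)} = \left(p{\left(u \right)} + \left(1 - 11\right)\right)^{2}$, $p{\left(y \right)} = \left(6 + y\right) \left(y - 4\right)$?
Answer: $-4269444$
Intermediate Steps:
$u = 3$ ($u = \frac{1}{2} \cdot 6 = 3$)
$p{\left(y \right)} = \left(-4 + y\right) \left(6 + y\right)$ ($p{\left(y \right)} = \left(6 + y\right) \left(-4 + y\right) = \left(-4 + y\right) \left(6 + y\right)$)
$Q{\left(D \right)} = 361$ ($Q{\left(D \right)} = \left(\left(-24 + 3^{2} + 2 \cdot 3\right) + \left(1 - 11\right)\right)^{2} = \left(\left(-24 + 9 + 6\right) + \left(1 - 11\right)\right)^{2} = \left(-9 - 10\right)^{2} = \left(-19\right)^{2} = 361$)
$-4269083 - Q{\left(11 \cdot 23 + 23 \right)} = -4269083 - 361 = -4269444$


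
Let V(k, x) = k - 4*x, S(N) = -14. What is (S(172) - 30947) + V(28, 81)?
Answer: -31257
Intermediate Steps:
(S(172) - 30947) + V(28, 81) = (-14 - 30947) + (28 - 4*81) = -30961 + (28 - 324) = -30961 - 296 = -31257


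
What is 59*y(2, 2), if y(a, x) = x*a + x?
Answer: 354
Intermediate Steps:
y(a, x) = x + a*x (y(a, x) = a*x + x = x + a*x)
59*y(2, 2) = 59*(2*(1 + 2)) = 59*(2*3) = 59*6 = 354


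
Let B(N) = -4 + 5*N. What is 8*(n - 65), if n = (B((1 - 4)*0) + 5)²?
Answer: -512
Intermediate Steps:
n = 1 (n = ((-4 + 5*((1 - 4)*0)) + 5)² = ((-4 + 5*(-3*0)) + 5)² = ((-4 + 5*0) + 5)² = ((-4 + 0) + 5)² = (-4 + 5)² = 1² = 1)
8*(n - 65) = 8*(1 - 65) = 8*(-64) = -512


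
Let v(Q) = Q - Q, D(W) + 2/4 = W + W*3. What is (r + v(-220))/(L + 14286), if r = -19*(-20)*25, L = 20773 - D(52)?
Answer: 19000/69703 ≈ 0.27258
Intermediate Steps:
D(W) = -½ + 4*W (D(W) = -½ + (W + W*3) = -½ + (W + 3*W) = -½ + 4*W)
v(Q) = 0
L = 41131/2 (L = 20773 - (-½ + 4*52) = 20773 - (-½ + 208) = 20773 - 1*415/2 = 20773 - 415/2 = 41131/2 ≈ 20566.)
r = 9500 (r = 380*25 = 9500)
(r + v(-220))/(L + 14286) = (9500 + 0)/(41131/2 + 14286) = 9500/(69703/2) = 9500*(2/69703) = 19000/69703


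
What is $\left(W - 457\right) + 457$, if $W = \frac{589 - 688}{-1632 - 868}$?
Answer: $\frac{99}{2500} \approx 0.0396$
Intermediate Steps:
$W = \frac{99}{2500}$ ($W = - \frac{99}{-2500} = \left(-99\right) \left(- \frac{1}{2500}\right) = \frac{99}{2500} \approx 0.0396$)
$\left(W - 457\right) + 457 = \left(\frac{99}{2500} - 457\right) + 457 = - \frac{1142401}{2500} + 457 = \frac{99}{2500}$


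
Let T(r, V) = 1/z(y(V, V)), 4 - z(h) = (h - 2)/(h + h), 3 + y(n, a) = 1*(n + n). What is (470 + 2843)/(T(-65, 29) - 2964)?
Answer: -1282131/1146958 ≈ -1.1179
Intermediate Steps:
y(n, a) = -3 + 2*n (y(n, a) = -3 + 1*(n + n) = -3 + 1*(2*n) = -3 + 2*n)
z(h) = 4 - (-2 + h)/(2*h) (z(h) = 4 - (h - 2)/(h + h) = 4 - (-2 + h)/(2*h))
T(r, V) = 1/(7/2 + 1/(-3 + 2*V))
(470 + 2843)/(T(-65, 29) - 2964) = (470 + 2843)/(2*(-3 + 2*29)/(-19 + 14*29) - 2964) = 3313/(2*(-3 + 58)/(-19 + 406) - 2964) = 3313/(2*55/387 - 2964) = 3313/(2*(1/387)*55 - 2964) = 3313/(110/387 - 2964) = 3313/(-1146958/387) = 3313*(-387/1146958) = -1282131/1146958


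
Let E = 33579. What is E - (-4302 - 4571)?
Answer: 42452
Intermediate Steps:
E - (-4302 - 4571) = 33579 - (-4302 - 4571) = 33579 - 1*(-8873) = 33579 + 8873 = 42452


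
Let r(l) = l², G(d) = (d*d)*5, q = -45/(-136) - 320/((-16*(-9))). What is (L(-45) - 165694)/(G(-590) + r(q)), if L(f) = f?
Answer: -248306192064/2607580687225 ≈ -0.095225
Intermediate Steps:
q = -2315/1224 (q = -45*(-1/136) - 320/144 = 45/136 - 320*1/144 = 45/136 - 20/9 = -2315/1224 ≈ -1.8913)
G(d) = 5*d² (G(d) = d²*5 = 5*d²)
(L(-45) - 165694)/(G(-590) + r(q)) = (-45 - 165694)/(5*(-590)² + (-2315/1224)²) = -165739/(5*348100 + 5359225/1498176) = -165739/(1740500 + 5359225/1498176) = -165739/2607580687225/1498176 = -165739*1498176/2607580687225 = -248306192064/2607580687225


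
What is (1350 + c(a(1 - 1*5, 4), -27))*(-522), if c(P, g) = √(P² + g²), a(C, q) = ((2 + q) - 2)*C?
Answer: -704700 - 522*√985 ≈ -7.2108e+5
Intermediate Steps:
a(C, q) = C*q (a(C, q) = q*C = C*q)
(1350 + c(a(1 - 1*5, 4), -27))*(-522) = (1350 + √(((1 - 1*5)*4)² + (-27)²))*(-522) = (1350 + √(((1 - 5)*4)² + 729))*(-522) = (1350 + √((-4*4)² + 729))*(-522) = (1350 + √((-16)² + 729))*(-522) = (1350 + √(256 + 729))*(-522) = (1350 + √985)*(-522) = -704700 - 522*√985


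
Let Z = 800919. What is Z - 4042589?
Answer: -3241670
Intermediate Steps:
Z - 4042589 = 800919 - 4042589 = -3241670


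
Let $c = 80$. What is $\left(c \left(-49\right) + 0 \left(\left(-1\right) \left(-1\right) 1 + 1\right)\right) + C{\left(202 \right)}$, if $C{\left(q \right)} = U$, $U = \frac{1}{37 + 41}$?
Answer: $- \frac{305759}{78} \approx -3920.0$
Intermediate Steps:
$U = \frac{1}{78} \approx 0.012821$
$C{\left(q \right)} = \frac{1}{78}$
$\left(c \left(-49\right) + 0 \left(\left(-1\right) \left(-1\right) 1 + 1\right)\right) + C{\left(202 \right)} = \left(80 \left(-49\right) + 0 \left(\left(-1\right) \left(-1\right) 1 + 1\right)\right) + \frac{1}{78} = \left(-3920 + 0 \left(1 \cdot 1 + 1\right)\right) + \frac{1}{78} = \left(-3920 + 0 \left(1 + 1\right)\right) + \frac{1}{78} = \left(-3920 + 0 \cdot 2\right) + \frac{1}{78} = \left(-3920 + 0\right) + \frac{1}{78} = -3920 + \frac{1}{78} = - \frac{305759}{78}$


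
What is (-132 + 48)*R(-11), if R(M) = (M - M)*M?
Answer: 0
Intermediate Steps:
R(M) = 0 (R(M) = 0*M = 0)
(-132 + 48)*R(-11) = (-132 + 48)*0 = -84*0 = 0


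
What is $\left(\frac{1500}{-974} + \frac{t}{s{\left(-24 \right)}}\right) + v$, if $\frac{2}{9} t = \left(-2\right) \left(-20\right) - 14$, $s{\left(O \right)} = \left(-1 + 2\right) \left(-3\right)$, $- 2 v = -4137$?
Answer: $\frac{1975233}{974} \approx 2028.0$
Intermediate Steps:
$v = \frac{4137}{2}$ ($v = \left(- \frac{1}{2}\right) \left(-4137\right) = \frac{4137}{2} \approx 2068.5$)
$s{\left(O \right)} = -3$ ($s{\left(O \right)} = 1 \left(-3\right) = -3$)
$t = 117$ ($t = \frac{9 \left(\left(-2\right) \left(-20\right) - 14\right)}{2} = \frac{9 \left(40 - 14\right)}{2} = \frac{9}{2} \cdot 26 = 117$)
$\left(\frac{1500}{-974} + \frac{t}{s{\left(-24 \right)}}\right) + v = \left(\frac{1500}{-974} + \frac{117}{-3}\right) + \frac{4137}{2} = \left(1500 \left(- \frac{1}{974}\right) + 117 \left(- \frac{1}{3}\right)\right) + \frac{4137}{2} = \left(- \frac{750}{487} - 39\right) + \frac{4137}{2} = - \frac{19743}{487} + \frac{4137}{2} = \frac{1975233}{974}$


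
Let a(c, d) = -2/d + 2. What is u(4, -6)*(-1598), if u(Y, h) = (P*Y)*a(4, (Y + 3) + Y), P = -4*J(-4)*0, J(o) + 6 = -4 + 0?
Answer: 0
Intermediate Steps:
J(o) = -10 (J(o) = -6 + (-4 + 0) = -6 - 4 = -10)
a(c, d) = 2 - 2/d
P = 0 (P = -4*(-10)*0 = 40*0 = 0)
u(Y, h) = 0 (u(Y, h) = (0*Y)*(2 - 2/((Y + 3) + Y)) = 0*(2 - 2/((3 + Y) + Y)) = 0*(2 - 2/(3 + 2*Y)) = 0)
u(4, -6)*(-1598) = 0*(-1598) = 0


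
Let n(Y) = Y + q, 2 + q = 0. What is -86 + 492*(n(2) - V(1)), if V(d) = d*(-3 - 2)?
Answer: 2374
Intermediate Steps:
q = -2 (q = -2 + 0 = -2)
n(Y) = -2 + Y (n(Y) = Y - 2 = -2 + Y)
V(d) = -5*d (V(d) = d*(-5) = -5*d)
-86 + 492*(n(2) - V(1)) = -86 + 492*((-2 + 2) - (-5)) = -86 + 492*(0 - 1*(-5)) = -86 + 492*(0 + 5) = -86 + 492*5 = -86 + 2460 = 2374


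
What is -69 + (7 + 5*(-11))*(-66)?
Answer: 3099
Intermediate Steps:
-69 + (7 + 5*(-11))*(-66) = -69 + (7 - 55)*(-66) = -69 - 48*(-66) = -69 + 3168 = 3099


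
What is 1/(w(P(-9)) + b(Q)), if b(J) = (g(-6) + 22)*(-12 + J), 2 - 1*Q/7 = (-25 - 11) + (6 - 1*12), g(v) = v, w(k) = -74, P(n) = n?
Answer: 1/4662 ≈ 0.00021450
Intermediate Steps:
Q = 308 (Q = 14 - 7*((-25 - 11) + (6 - 1*12)) = 14 - 7*(-36 + (6 - 12)) = 14 - 7*(-36 - 6) = 14 - 7*(-42) = 14 + 294 = 308)
b(J) = -192 + 16*J (b(J) = (-6 + 22)*(-12 + J) = 16*(-12 + J) = -192 + 16*J)
1/(w(P(-9)) + b(Q)) = 1/(-74 + (-192 + 16*308)) = 1/(-74 + (-192 + 4928)) = 1/(-74 + 4736) = 1/4662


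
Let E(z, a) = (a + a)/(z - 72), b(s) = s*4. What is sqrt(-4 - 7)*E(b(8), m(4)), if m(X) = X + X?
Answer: -2*I*sqrt(11)/5 ≈ -1.3267*I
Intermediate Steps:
m(X) = 2*X
b(s) = 4*s
E(z, a) = 2*a/(-72 + z) (E(z, a) = (2*a)/(-72 + z) = 2*a/(-72 + z))
sqrt(-4 - 7)*E(b(8), m(4)) = sqrt(-4 - 7)*(2*(2*4)/(-72 + 4*8)) = sqrt(-11)*(2*8/(-72 + 32)) = (I*sqrt(11))*(2*8/(-40)) = (I*sqrt(11))*(2*8*(-1/40)) = (I*sqrt(11))*(-2/5) = -2*I*sqrt(11)/5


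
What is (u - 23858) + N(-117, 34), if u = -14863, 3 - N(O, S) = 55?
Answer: -38773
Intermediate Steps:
N(O, S) = -52 (N(O, S) = 3 - 1*55 = 3 - 55 = -52)
(u - 23858) + N(-117, 34) = (-14863 - 23858) - 52 = -38721 - 52 = -38773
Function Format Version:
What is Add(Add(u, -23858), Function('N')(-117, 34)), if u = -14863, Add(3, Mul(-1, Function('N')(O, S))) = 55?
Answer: -38773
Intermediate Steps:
Function('N')(O, S) = -52 (Function('N')(O, S) = Add(3, Mul(-1, 55)) = Add(3, -55) = -52)
Add(Add(u, -23858), Function('N')(-117, 34)) = Add(Add(-14863, -23858), -52) = Add(-38721, -52) = -38773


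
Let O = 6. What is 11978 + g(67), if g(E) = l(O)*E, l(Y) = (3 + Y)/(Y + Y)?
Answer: 48113/4 ≈ 12028.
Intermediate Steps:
l(Y) = (3 + Y)/(2*Y) (l(Y) = (3 + Y)/((2*Y)) = (3 + Y)*(1/(2*Y)) = (3 + Y)/(2*Y))
g(E) = 3*E/4 (g(E) = ((½)*(3 + 6)/6)*E = ((½)*(⅙)*9)*E = 3*E/4)
11978 + g(67) = 11978 + (¾)*67 = 11978 + 201/4 = 48113/4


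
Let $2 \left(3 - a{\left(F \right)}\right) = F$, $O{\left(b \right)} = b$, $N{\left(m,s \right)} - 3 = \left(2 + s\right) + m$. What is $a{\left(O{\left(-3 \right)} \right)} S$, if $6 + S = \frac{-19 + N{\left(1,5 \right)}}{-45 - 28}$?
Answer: $- \frac{1935}{73} \approx -26.507$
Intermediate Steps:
$N{\left(m,s \right)} = 5 + m + s$ ($N{\left(m,s \right)} = 3 + \left(\left(2 + s\right) + m\right) = 3 + \left(2 + m + s\right) = 5 + m + s$)
$a{\left(F \right)} = 3 - \frac{F}{2}$
$S = - \frac{430}{73}$ ($S = -6 + \frac{-19 + \left(5 + 1 + 5\right)}{-45 - 28} = -6 + \frac{-19 + 11}{-73} = -6 - - \frac{8}{73} = -6 + \frac{8}{73} = - \frac{430}{73} \approx -5.8904$)
$a{\left(O{\left(-3 \right)} \right)} S = \left(3 - - \frac{3}{2}\right) \left(- \frac{430}{73}\right) = \left(3 + \frac{3}{2}\right) \left(- \frac{430}{73}\right) = \frac{9}{2} \left(- \frac{430}{73}\right) = - \frac{1935}{73}$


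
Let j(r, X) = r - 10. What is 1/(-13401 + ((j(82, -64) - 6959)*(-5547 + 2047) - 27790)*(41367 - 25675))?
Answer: 1/377811719919 ≈ 2.6468e-12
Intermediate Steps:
j(r, X) = -10 + r
1/(-13401 + ((j(82, -64) - 6959)*(-5547 + 2047) - 27790)*(41367 - 25675)) = 1/(-13401 + (((-10 + 82) - 6959)*(-5547 + 2047) - 27790)*(41367 - 25675)) = 1/(-13401 + ((72 - 6959)*(-3500) - 27790)*15692) = 1/(-13401 + (-6887*(-3500) - 27790)*15692) = 1/(-13401 + (24104500 - 27790)*15692) = 1/(-13401 + 24076710*15692) = 1/(-13401 + 377811733320) = 1/377811719919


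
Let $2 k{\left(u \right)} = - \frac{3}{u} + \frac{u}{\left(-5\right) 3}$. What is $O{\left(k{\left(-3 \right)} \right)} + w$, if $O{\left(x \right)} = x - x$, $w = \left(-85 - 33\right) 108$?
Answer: $-12744$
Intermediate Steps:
$k{\left(u \right)} = - \frac{3}{2 u} - \frac{u}{30}$ ($k{\left(u \right)} = \frac{- \frac{3}{u} + \frac{u}{\left(-5\right) 3}}{2} = \frac{- \frac{3}{u} + \frac{u}{-15}}{2} = \frac{- \frac{3}{u} + u \left(- \frac{1}{15}\right)}{2} = \frac{- \frac{3}{u} - \frac{u}{15}}{2} = - \frac{3}{2 u} - \frac{u}{30}$)
$w = -12744$ ($w = \left(-118\right) 108 = -12744$)
$O{\left(x \right)} = 0$
$O{\left(k{\left(-3 \right)} \right)} + w = 0 - 12744 = -12744$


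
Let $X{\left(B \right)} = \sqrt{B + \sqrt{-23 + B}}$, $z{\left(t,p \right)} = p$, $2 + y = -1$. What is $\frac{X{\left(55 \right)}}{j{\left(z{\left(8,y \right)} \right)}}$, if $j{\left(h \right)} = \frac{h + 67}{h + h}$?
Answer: $- \frac{3 \sqrt{55 + 4 \sqrt{2}}}{32} \approx -0.73015$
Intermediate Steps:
$y = -3$ ($y = -2 - 1 = -3$)
$j{\left(h \right)} = \frac{67 + h}{2 h}$
$\frac{X{\left(55 \right)}}{j{\left(z{\left(8,y \right)} \right)}} = \frac{\sqrt{55 + \sqrt{-23 + 55}}}{\frac{1}{2} \frac{1}{-3} \left(67 - 3\right)} = \frac{\sqrt{55 + \sqrt{32}}}{\frac{1}{2} \left(- \frac{1}{3}\right) 64} = \frac{\sqrt{55 + 4 \sqrt{2}}}{- \frac{32}{3}} = \sqrt{55 + 4 \sqrt{2}} \left(- \frac{3}{32}\right) = - \frac{3 \sqrt{55 + 4 \sqrt{2}}}{32}$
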